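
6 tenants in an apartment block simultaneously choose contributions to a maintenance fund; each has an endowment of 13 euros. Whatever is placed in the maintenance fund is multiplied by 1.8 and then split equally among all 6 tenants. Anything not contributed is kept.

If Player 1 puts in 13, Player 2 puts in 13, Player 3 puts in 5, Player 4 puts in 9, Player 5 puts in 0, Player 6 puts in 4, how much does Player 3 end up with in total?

21.20 euros

Total contributed: 13 + 13 + 5 + 9 + 0 + 4 = 44.
Each receives 1.8 × 44 / 6 = 13.20 from the maintenance fund.
Player 3 keeps 13 − 5 = 8, so Player 3's payoff is 8 + 13.20 = 21.20.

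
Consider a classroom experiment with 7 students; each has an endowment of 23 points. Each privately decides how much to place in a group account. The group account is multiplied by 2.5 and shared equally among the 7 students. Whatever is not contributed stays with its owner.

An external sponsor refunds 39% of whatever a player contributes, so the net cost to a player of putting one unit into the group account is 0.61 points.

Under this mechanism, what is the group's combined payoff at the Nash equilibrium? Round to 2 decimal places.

The effective private return is (2.5/7) / 0.61 = 0.5855, which is still under 1, so the mechanism doesn't change anyone's dominant strategy: zero contribution.
Everyone keeps their endowment and the group total is 7 × 23 = 161.

161.00 points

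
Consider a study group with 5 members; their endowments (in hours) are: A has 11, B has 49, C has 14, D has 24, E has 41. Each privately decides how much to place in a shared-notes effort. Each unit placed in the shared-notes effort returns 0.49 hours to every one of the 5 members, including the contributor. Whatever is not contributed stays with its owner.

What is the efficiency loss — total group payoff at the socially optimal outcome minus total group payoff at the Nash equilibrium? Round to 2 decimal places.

201.55 hours

The private return per contributed unit is 0.49 < 1 for everyone, so the Nash equilibrium is zero contribution and the group total is Σ E_j = 11 + 49 + 14 + 24 + 41 = 139.
Each contributed unit returns 2.450 to the group, so the social optimum is full contribution by everyone: group total = 2.450 × 139 = 340.55.
Efficiency loss = (2.450 − 1) × 139 = 201.55.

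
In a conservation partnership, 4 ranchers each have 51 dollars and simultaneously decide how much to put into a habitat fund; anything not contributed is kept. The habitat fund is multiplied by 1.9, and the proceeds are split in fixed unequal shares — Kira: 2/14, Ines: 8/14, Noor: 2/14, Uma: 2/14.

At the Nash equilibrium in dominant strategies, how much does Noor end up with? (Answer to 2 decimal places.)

64.84 dollars

Player j's private return per contributed unit is 1.9 × (j's share). Contributing is weakly dominant for j when that share is at least 1/1.9 = 0.5263, and contributing 0 is dominant otherwise.
Only Ines (8/14) clears that bar, contributing 51; the remaining 3 contribute 0. Total contributed: 51.
Noor keeps 51 and receives 1.9 × 51 × 2/14 = 13.84 from the habitat fund, for a payoff of 64.84.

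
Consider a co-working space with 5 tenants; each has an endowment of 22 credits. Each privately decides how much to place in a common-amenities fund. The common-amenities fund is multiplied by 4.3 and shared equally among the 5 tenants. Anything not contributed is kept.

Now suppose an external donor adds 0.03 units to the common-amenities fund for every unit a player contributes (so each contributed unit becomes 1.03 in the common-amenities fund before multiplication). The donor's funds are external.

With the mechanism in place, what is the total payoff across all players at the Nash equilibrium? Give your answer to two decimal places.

With the mechanism, a contributed unit returns 4.3 × 1.03 / 5 = 0.8858 per unit of net cost — still below 1 — so contributing 0 remains dominant for every player.
Everyone keeps their endowment and the group total is 5 × 22 = 110.

110.00 credits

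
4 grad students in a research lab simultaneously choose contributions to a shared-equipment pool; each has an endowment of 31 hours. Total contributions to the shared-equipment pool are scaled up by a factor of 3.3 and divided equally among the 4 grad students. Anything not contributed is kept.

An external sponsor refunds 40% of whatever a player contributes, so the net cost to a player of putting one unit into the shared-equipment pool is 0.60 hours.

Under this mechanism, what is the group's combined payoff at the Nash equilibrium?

458.80 hours

With the mechanism, a contributed unit returns (3.3/4) / 0.60 = 1.3750 per unit of net cost to the contributor — now above 1 — so contributing fully is weakly dominant for every player.
So the Nash equilibrium is full contribution by all 4; the group earns 4 × (31 × 0.40 + 3.3 × 31) = 458.80.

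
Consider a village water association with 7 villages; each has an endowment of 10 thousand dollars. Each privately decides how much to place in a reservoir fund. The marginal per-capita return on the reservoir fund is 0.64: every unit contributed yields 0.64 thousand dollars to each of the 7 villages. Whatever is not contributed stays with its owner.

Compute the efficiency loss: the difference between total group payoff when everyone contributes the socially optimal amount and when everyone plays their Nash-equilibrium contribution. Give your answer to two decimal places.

243.60 thousand dollars

The private return per contributed unit is 0.64 < 1, so contributing 0 is dominant for every player. At the Nash equilibrium everyone keeps their 10, and the group total is 7 × 10 = 70.
Each contributed unit returns 4.480 to the group as a whole (0.64 to each of 7 players), which exceeds 1, so the social optimum is full contribution: group total = 4.480 × 70 = 313.60.
Efficiency loss = 313.60 − 70 = 243.60.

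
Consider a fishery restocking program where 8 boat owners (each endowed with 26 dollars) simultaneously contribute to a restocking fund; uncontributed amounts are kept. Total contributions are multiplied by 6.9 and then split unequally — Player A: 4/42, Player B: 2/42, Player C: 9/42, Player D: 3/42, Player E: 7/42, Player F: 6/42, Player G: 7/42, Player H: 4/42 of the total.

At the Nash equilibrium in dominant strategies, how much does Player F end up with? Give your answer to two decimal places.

102.89 dollars

Each unit j contributes comes back to j as 6.9 × (j's share), so j prefers to contribute only if that share exceeds 1/6.9 = 0.1449; otherwise keeping the unit dominates.
Player C, Player E and Player G clear that bar, contributing 26 each; the remaining 5 contribute 0. Total contributed: 78.
Player F keeps 26 and receives 6.9 × 78 × 6/42 = 76.89 from the restocking fund, for a payoff of 102.89.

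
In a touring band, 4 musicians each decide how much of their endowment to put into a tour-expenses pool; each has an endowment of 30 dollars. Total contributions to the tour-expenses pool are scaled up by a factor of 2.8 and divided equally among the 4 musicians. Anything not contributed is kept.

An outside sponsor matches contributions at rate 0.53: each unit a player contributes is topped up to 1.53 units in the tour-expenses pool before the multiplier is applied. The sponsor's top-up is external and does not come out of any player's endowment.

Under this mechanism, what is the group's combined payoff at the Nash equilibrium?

514.08 dollars

The effective private return per unit is now 2.8 × 1.53 / 4 = 1.0710 > 1, so every player's dominant strategy flips to full contribution.
So the Nash equilibrium is full contribution by all 4; the group earns 2.8 × 1.53 × 120 = 514.08.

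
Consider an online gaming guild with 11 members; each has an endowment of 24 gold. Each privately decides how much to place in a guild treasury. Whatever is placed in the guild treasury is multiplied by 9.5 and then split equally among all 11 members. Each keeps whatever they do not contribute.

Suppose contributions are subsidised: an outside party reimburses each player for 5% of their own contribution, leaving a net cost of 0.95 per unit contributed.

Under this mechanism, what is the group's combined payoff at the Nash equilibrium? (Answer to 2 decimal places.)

264.00 gold

Even with the mechanism, each unit contributed returns only (9.5/11) / 0.95 = 0.9091 per unit of net cost, so contributing nothing is still dominant.
Everyone keeps their endowment and the group total is 11 × 24 = 264.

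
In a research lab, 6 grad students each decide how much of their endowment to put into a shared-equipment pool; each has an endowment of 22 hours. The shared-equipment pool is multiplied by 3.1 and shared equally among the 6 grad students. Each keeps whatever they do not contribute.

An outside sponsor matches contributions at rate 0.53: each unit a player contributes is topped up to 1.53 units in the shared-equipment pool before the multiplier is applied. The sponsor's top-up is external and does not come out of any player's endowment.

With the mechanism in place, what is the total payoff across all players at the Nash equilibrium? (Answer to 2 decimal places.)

Even with the mechanism, each unit contributed returns only 3.1 × 1.53 / 6 = 0.7905 per unit of net cost, so contributing nothing is still dominant.
At the Nash equilibrium no one contributes; group total payoff = 6 × 22 = 132.

132.00 hours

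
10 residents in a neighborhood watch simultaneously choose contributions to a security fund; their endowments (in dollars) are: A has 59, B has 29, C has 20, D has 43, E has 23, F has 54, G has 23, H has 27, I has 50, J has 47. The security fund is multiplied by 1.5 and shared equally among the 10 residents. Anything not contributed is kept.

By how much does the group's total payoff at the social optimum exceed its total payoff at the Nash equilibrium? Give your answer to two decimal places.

The private return per contributed unit is 1.5/10 = 0.1500 < 1 for every player regardless of endowment, so the Nash equilibrium is zero contribution and the group total is Σ E_j = 59 + 29 + 20 + 43 + 23 + 54 + 23 + 27 + 50 + 47 = 375.
Each contributed unit returns 1.500 to the group, so the social optimum is full contribution by everyone: group total = 1.500 × 375 = 562.50.
Efficiency loss = (1.500 − 1) × 375 = 187.50.

187.50 dollars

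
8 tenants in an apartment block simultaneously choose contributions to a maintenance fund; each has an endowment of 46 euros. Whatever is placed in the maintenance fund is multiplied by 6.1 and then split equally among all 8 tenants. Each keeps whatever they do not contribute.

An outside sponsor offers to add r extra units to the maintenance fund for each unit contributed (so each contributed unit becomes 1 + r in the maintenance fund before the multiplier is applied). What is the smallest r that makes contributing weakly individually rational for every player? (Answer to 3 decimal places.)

0.311

With matching at rate r, one contributed unit becomes (1 + r) in the maintenance fund and returns 6.1 × (1 + r) / 8 to the contributor.
Setting this equal to 1: 1 + r = 8/6.1 = 1.3115.
So the minimum matching rate is r = 1.3115 − 1 = 0.311.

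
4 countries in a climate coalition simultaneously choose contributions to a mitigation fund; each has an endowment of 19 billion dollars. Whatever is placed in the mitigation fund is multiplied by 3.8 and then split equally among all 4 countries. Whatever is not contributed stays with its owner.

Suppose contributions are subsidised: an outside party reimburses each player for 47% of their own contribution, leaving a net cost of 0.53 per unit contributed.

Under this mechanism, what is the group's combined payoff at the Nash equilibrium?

With the mechanism, a contributed unit returns (3.8/4) / 0.53 = 1.7925 per unit of net cost to the contributor — now above 1 — so contributing fully is weakly dominant for every player.
So the Nash equilibrium is full contribution by all 4; the group earns 4 × (19 × 0.47 + 3.8 × 19) = 324.52.

324.52 billion dollars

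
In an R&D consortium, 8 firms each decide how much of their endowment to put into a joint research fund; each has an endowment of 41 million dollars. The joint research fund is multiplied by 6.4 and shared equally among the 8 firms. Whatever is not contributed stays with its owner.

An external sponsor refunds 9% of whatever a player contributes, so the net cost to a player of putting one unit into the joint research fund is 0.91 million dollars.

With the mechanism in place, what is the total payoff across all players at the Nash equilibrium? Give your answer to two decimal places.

With the mechanism, a contributed unit returns (6.4/8) / 0.91 = 0.8791 per unit of net cost — still below 1 — so contributing 0 remains dominant for every player.
Everyone keeps their endowment and the group total is 8 × 41 = 328.

328.00 million dollars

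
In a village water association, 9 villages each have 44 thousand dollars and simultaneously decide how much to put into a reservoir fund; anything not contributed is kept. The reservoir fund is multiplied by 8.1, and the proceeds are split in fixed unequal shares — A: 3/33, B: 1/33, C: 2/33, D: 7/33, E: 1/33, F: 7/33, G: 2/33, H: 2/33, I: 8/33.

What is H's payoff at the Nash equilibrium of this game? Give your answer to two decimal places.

108.80 thousand dollars

Each unit j contributes comes back to j as 8.1 × (j's share), so j prefers to contribute only if that share exceeds 1/8.1 = 0.1235; otherwise keeping the unit dominates.
D, F and I are above the threshold, contributing 44 each; the remaining 6 contribute 0. Total contributed: 132.
H keeps 44 and receives 8.1 × 132 × 2/33 = 64.80 from the reservoir fund, for a payoff of 108.80.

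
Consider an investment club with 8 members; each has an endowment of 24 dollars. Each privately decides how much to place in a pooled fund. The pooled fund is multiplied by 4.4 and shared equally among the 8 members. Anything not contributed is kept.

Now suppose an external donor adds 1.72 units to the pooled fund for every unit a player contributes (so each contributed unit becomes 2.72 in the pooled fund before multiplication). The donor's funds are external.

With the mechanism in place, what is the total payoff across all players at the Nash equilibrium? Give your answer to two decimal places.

2297.86 dollars

With the mechanism, a contributed unit returns 4.4 × 2.72 / 8 = 1.4960 per unit of net cost to the contributor — now above 1 — so contributing fully is weakly dominant for every player.
At the Nash equilibrium everyone contributes 24. Group total payoff = 4.4 × 2.72 × 192 = 2297.86.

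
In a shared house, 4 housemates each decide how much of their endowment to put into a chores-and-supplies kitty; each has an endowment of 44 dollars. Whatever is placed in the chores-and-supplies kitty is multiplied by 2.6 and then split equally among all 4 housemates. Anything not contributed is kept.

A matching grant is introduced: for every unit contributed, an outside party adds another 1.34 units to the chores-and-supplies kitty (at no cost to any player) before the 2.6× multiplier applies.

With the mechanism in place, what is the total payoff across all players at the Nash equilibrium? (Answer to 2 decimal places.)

1070.78 dollars

The effective private return per unit is now 2.6 × 2.34 / 4 = 1.5210 > 1, so every player's dominant strategy flips to full contribution.
At the Nash equilibrium everyone contributes 44. Group total payoff = 2.6 × 2.34 × 176 = 1070.78.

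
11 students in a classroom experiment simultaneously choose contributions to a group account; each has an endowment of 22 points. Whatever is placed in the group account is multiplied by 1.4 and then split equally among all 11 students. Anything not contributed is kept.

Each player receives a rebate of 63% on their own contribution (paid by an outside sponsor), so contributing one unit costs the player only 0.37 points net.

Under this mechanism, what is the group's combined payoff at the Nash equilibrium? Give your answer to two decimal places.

242.00 points

With the mechanism, a contributed unit returns (1.4/11) / 0.37 = 0.3440 per unit of net cost — still below 1 — so contributing 0 remains dominant for every player.
At the Nash equilibrium no one contributes; group total payoff = 11 × 22 = 242.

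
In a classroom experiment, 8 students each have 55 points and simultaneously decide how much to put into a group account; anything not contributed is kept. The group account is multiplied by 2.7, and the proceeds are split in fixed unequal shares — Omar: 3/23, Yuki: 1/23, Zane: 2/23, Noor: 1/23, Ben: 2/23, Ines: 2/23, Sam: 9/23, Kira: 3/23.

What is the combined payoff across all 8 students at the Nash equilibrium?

533.50 points

Each unit j contributes comes back to j as 2.7 × (j's share), so j prefers to contribute only if that share exceeds 1/2.7 = 0.3704; otherwise keeping the unit dominates.
The only share above 0.3704 is Sam's 9/23, contributing 55; the remaining 7 contribute 0. Total contributed: 55.
The group account pays out 2.7 × 55 = 148.50 in total (split across the unequal shares, but the aggregate is all that matters for the group sum).
The 7 free-riders keep 55 each, adding 385. Group total = 385 + 148.50 = 533.50.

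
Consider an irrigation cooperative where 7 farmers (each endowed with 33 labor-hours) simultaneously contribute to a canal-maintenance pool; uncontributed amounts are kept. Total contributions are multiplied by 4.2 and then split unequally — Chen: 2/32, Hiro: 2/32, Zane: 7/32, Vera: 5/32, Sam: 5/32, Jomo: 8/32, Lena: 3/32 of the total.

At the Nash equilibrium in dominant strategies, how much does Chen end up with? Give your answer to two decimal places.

Player j's private return per contributed unit is 4.2 × (j's share). Contributing is weakly dominant for j when that share is at least 1/4.2 = 0.2381, and contributing 0 is dominant otherwise.
Only Jomo (8/32) clears that bar, contributing 33; the remaining 6 contribute 0. Total contributed: 33.
Chen keeps 33 and receives 4.2 × 33 × 2/32 = 8.66 from the canal-maintenance pool, for a payoff of 41.66.

41.66 labor-hours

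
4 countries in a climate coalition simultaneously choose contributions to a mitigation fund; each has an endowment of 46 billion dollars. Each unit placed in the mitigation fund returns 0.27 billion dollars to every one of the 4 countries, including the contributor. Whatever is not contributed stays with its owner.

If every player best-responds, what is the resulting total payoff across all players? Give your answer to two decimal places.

184.00 billion dollars

The private return per contributed unit is 0.27 < 1, so contributing 0 is dominant for every player. At the Nash equilibrium everyone keeps their 46, and the group total is 4 × 46 = 184.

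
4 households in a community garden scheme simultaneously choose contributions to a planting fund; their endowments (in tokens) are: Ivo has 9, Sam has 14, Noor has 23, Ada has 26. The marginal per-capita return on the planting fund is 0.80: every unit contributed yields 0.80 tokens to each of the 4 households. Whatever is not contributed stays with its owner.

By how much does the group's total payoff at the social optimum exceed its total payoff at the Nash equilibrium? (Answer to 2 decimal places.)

158.40 tokens

The private return per contributed unit is 0.80 < 1 for everyone, so the Nash equilibrium is zero contribution and the group total is Σ E_j = 9 + 14 + 23 + 26 = 72.
Each contributed unit returns 3.200 to the group, so the social optimum is full contribution by everyone: group total = 3.200 × 72 = 230.40.
Efficiency loss = (3.200 − 1) × 72 = 158.40.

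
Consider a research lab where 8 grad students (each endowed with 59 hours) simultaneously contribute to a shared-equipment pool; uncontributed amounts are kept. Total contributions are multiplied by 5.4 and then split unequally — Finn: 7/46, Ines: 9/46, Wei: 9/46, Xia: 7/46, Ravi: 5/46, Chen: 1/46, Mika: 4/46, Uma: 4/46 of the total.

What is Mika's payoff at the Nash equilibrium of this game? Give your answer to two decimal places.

114.41 hours

A player with share s gets back 5.4·s per unit contributed, so full contribution is dominant for anyone with s > 1/5.4 = 0.1852 and zero contribution is dominant for anyone below.
Ines and Wei are above the threshold, contributing 59 each; the remaining 6 contribute 0. Total contributed: 118.
Mika keeps 59 and receives 5.4 × 118 × 4/46 = 55.41 from the shared-equipment pool, for a payoff of 114.41.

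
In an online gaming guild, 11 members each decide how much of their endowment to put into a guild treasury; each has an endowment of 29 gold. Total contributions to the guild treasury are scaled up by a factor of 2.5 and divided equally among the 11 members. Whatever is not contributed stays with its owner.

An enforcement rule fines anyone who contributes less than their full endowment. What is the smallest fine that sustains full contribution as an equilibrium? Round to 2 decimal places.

Given the others contribute fully, the best deviation is to contribute 0 (any partial contribution still incurs the fine and gives up units whose private return 0.2273 is below 1).
Deviating from 29 to 0 saves 29 gold but forfeits the deviator's share of the drop in the guild treasury: 2.5/11 × 29 = 6.59.
So the deviation gain is 29 − 6.59 = 22.41, and the fine must be at least 22.41 gold to wipe it out.

22.41 gold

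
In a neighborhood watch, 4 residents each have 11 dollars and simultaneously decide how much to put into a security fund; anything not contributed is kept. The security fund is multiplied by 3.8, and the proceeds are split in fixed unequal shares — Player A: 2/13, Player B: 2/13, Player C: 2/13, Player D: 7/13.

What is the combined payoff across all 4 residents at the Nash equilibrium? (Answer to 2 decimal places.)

74.80 dollars

Each unit j contributes comes back to j as 3.8 × (j's share), so j prefers to contribute only if that share exceeds 1/3.8 = 0.2632; otherwise keeping the unit dominates.
Player D alone (share 7/13) is above the threshold, contributing 11; the remaining 3 contribute 0. Total contributed: 11.
The security fund pays out 3.8 × 11 = 41.80 in total (split across the unequal shares, but the aggregate is all that matters for the group sum).
The 3 free-riders keep 11 each, adding 33. Group total = 33 + 41.80 = 74.80.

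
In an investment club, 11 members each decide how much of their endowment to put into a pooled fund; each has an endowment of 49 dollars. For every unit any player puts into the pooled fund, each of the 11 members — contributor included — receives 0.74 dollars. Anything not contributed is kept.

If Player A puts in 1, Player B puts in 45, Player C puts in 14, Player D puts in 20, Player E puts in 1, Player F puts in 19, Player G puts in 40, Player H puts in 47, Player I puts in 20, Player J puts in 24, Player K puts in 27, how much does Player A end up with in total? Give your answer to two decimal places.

Total contributed: 1 + 45 + 14 + 20 + 1 + 19 + 40 + 47 + 20 + 24 + 27 = 258.
Each receives 0.74 × 258 = 190.92 from the pooled fund.
Player A keeps 49 − 1 = 48, so Player A's payoff is 48 + 190.92 = 238.92.

238.92 dollars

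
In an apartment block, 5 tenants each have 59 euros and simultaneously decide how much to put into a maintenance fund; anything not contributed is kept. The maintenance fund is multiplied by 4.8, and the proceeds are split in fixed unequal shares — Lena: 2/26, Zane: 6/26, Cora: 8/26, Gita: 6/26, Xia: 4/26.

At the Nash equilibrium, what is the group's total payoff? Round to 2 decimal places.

A player with share s gets back 4.8·s per unit contributed, so full contribution is dominant for anyone with s > 1/4.8 = 0.2083 and zero contribution is dominant for anyone below.
The shares above 0.2083 belong to Zane, Cora and Gita, contributing 59 each; the remaining 2 contribute 0. Total contributed: 177.
The maintenance fund pays out 4.8 × 177 = 849.60 in total (split across the unequal shares, but the aggregate is all that matters for the group sum).
The 2 free-riders keep 59 each, adding 118. Group total = 118 + 849.60 = 967.60.

967.60 euros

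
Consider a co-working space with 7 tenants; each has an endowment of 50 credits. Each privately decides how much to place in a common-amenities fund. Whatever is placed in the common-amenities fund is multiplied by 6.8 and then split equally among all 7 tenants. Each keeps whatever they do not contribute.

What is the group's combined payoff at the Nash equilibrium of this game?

Each contributed unit returns 6.8/7 = 0.9714 to its contributor — below 1 — so contributing 0 is dominant for every player. At the Nash equilibrium everyone keeps their 50, and the group total is 7 × 50 = 350.

350.00 credits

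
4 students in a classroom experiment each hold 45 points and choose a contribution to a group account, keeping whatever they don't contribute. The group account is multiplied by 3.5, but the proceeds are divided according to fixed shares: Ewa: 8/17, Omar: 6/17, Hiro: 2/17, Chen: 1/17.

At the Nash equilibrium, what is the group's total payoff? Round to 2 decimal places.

Player j's private return per contributed unit is 3.5 × (j's share). Contributing is weakly dominant for j when that share is at least 1/3.5 = 0.2857, and contributing 0 is dominant otherwise.
Ewa and Omar are above the threshold, contributing 45 each; the remaining 2 contribute 0. Total contributed: 90.
The group account pays out 3.5 × 90 = 315.00 in total (split across the unequal shares, but the aggregate is all that matters for the group sum).
The 2 free-riders keep 45 each, adding 90. Group total = 90 + 315.00 = 405.00.

405.00 points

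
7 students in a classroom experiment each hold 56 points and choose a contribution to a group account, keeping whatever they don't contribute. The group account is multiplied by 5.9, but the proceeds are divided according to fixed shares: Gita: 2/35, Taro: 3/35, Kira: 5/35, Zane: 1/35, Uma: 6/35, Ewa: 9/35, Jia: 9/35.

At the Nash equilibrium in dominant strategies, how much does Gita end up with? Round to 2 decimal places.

112.64 points

For player j, contributing a unit is worthwhile iff 5.9 × (j's share) ≥ 1, i.e. iff j's share is at least 0.1695.
Uma, Ewa and Jia are above the threshold, contributing 56 each; the remaining 4 contribute 0. Total contributed: 168.
Gita keeps 56 and receives 5.9 × 168 × 2/35 = 56.64 from the group account, for a payoff of 112.64.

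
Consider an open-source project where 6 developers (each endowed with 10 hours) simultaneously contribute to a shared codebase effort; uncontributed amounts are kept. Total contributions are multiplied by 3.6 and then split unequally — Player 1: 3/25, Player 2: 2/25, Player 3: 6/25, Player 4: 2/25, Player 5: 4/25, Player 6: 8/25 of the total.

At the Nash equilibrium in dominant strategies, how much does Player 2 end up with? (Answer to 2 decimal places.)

12.88 hours

For player j, contributing a unit is worthwhile iff 3.6 × (j's share) ≥ 1, i.e. iff j's share is at least 0.2778.
The only share above 0.2778 is Player 6's 8/25, contributing 10; the remaining 5 contribute 0. Total contributed: 10.
Player 2 keeps 10 and receives 3.6 × 10 × 2/25 = 2.88 from the shared codebase effort, for a payoff of 12.88.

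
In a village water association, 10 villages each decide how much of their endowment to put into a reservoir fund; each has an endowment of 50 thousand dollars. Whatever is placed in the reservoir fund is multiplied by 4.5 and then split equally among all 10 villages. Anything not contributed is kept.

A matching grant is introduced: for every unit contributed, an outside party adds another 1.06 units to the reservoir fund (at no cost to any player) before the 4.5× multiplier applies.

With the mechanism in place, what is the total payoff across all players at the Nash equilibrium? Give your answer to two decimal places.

Even with the mechanism, each unit contributed returns only 4.5 × 2.06 / 10 = 0.9270 per unit of net cost, so contributing nothing is still dominant.
Everyone keeps their endowment and the group total is 10 × 50 = 500.

500.00 thousand dollars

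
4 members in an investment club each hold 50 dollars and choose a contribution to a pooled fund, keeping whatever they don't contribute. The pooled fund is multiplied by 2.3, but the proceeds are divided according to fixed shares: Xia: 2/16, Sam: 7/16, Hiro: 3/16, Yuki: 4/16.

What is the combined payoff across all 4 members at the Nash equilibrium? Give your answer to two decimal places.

Player j's private return per contributed unit is 2.3 × (j's share). Contributing is weakly dominant for j when that share is at least 1/2.3 = 0.4348, and contributing 0 is dominant otherwise.
The only share above 0.4348 is Sam's 7/16, contributing 50; the remaining 3 contribute 0. Total contributed: 50.
The pooled fund pays out 2.3 × 50 = 115.00 in total (split across the unequal shares, but the aggregate is all that matters for the group sum).
The 3 free-riders keep 50 each, adding 150. Group total = 150 + 115.00 = 265.00.

265.00 dollars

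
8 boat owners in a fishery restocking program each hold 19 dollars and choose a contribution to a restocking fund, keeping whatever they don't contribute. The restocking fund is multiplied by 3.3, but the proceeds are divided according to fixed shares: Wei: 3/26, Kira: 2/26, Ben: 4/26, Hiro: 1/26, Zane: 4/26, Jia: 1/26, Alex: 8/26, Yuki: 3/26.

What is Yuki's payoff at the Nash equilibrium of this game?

26.23 dollars

For player j, contributing a unit is worthwhile iff 3.3 × (j's share) ≥ 1, i.e. iff j's share is at least 0.3030.
The only share above 0.3030 is Alex's 8/26, contributing 19; the remaining 7 contribute 0. Total contributed: 19.
Yuki keeps 19 and receives 3.3 × 19 × 3/26 = 7.23 from the restocking fund, for a payoff of 26.23.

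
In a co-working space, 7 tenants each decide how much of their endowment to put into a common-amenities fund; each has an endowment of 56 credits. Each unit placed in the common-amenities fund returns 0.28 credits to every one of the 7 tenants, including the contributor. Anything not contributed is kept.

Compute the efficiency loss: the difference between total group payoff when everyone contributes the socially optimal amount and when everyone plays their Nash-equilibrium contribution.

376.32 credits

The private return per contributed unit is 0.28 < 1, so contributing 0 is dominant for every player. At the Nash equilibrium everyone keeps their 56, and the group total is 7 × 56 = 392.
Each contributed unit returns 1.960 to the group as a whole (0.28 to each of 7 players), which exceeds 1, so the social optimum is full contribution: group total = 1.960 × 392 = 768.32.
Efficiency loss = 768.32 − 392 = 376.32.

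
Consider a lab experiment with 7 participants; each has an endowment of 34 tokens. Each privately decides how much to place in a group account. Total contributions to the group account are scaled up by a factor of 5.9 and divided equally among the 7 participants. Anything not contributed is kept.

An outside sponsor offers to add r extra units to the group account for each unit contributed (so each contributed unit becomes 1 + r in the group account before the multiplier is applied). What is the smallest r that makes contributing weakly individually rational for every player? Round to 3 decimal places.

With matching at rate r, one contributed unit becomes (1 + r) in the group account and returns 5.9 × (1 + r) / 7 to the contributor.
Setting this equal to 1: 1 + r = 7/5.9 = 1.1864.
So the minimum matching rate is r = 1.1864 − 1 = 0.186.

0.186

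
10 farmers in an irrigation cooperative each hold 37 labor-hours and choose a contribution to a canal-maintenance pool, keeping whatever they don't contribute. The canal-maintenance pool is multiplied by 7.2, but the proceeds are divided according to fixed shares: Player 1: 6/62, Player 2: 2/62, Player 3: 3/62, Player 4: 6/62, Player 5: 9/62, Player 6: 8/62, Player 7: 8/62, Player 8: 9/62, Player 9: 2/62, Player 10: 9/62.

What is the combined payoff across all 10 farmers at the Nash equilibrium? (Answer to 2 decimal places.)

For player j, contributing a unit is worthwhile iff 7.2 × (j's share) ≥ 1, i.e. iff j's share is at least 0.1389.
Player 5, Player 8 and Player 10 clear that bar, contributing 37 each; the remaining 7 contribute 0. Total contributed: 111.
The canal-maintenance pool pays out 7.2 × 111 = 799.20 in total (split across the unequal shares, but the aggregate is all that matters for the group sum).
The 7 free-riders keep 37 each, adding 259. Group total = 259 + 799.20 = 1058.20.

1058.20 labor-hours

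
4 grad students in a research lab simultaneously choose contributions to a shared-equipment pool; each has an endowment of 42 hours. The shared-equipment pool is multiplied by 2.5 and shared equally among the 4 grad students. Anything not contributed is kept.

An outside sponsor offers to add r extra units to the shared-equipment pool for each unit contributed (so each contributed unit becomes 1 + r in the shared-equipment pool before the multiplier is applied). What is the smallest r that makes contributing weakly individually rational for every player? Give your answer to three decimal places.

0.600

With matching at rate r, one contributed unit becomes (1 + r) in the shared-equipment pool and returns 2.5 × (1 + r) / 4 to the contributor.
Setting this equal to 1: 1 + r = 4/2.5 = 1.6000.
So the minimum matching rate is r = 1.6000 − 1 = 0.600.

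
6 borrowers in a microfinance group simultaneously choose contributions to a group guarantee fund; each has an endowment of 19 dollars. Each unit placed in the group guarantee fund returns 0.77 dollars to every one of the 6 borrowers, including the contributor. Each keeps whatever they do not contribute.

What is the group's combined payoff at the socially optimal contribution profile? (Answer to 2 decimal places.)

Each contributed unit returns 4.620 to the group as a whole (0.77 to each of 6 players), which exceeds 1, so the social optimum is full contribution: group total = 4.620 × 114 = 526.68.

526.68 dollars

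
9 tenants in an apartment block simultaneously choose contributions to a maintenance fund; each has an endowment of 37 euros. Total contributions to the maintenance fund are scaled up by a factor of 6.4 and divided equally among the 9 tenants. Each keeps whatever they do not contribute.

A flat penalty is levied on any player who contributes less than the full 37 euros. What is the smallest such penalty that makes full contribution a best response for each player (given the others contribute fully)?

Given the others contribute fully, the best deviation is to contribute 0 (any partial contribution still incurs the fine and gives up units whose private return 0.7111 is below 1).
Deviating from 37 to 0 saves 37 euros but forfeits the deviator's share of the drop in the maintenance fund: 6.4/9 × 37 = 26.31.
So the deviation gain is 37 − 26.31 = 10.69, and the fine must be at least 10.69 euros to wipe it out.

10.69 euros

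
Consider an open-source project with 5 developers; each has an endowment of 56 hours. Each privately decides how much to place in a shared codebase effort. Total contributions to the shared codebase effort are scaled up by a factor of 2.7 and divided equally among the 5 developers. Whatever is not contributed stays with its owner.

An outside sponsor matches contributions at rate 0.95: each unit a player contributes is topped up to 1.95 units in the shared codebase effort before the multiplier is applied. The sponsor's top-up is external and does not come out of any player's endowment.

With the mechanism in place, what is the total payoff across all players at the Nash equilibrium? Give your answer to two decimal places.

1474.20 hours

With the mechanism, a contributed unit returns 2.7 × 1.95 / 5 = 1.0530 per unit of net cost to the contributor — now above 1 — so contributing fully is weakly dominant for every player.
So the Nash equilibrium is full contribution by all 5; the group earns 2.7 × 1.95 × 280 = 1474.20.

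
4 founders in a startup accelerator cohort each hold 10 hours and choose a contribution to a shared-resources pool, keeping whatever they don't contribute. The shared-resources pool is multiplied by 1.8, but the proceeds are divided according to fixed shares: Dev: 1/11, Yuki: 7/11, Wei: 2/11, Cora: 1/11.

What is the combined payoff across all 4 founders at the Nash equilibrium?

48.00 hours

Player j's private return per contributed unit is 1.8 × (j's share). Contributing is weakly dominant for j when that share is at least 1/1.8 = 0.5556, and contributing 0 is dominant otherwise.
Yuki alone (share 7/11) is above the threshold, contributing 10; the remaining 3 contribute 0. Total contributed: 10.
The shared-resources pool pays out 1.8 × 10 = 18.00 in total (split across the unequal shares, but the aggregate is all that matters for the group sum).
The 3 free-riders keep 10 each, adding 30. Group total = 30 + 18.00 = 48.00.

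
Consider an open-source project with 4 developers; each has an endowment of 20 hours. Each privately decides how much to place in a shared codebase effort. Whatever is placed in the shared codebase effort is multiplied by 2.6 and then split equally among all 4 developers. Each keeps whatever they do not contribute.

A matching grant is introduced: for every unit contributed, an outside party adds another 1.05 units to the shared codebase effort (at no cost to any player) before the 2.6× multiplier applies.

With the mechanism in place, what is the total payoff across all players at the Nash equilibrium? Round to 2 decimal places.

Under the mechanism each unit contributed yields 2.6 × 2.05 / 4 = 1.3325 back to its contributor per unit of net cost, which exceeds 1, making full contribution the dominant choice for everyone.
So the Nash equilibrium is full contribution by all 4; the group earns 2.6 × 2.05 × 80 = 426.40.

426.40 hours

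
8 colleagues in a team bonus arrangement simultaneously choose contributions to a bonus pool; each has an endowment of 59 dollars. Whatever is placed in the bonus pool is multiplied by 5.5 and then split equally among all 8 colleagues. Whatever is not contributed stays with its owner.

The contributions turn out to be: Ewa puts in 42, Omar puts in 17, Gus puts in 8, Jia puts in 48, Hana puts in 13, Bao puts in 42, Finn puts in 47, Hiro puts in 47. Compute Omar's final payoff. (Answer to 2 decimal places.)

223.50 dollars

Total contributed: 42 + 17 + 8 + 48 + 13 + 42 + 47 + 47 = 264.
Each receives 5.5 × 264 / 8 = 181.50 from the bonus pool.
Omar keeps 59 − 17 = 42, so Omar's payoff is 42 + 181.50 = 223.50.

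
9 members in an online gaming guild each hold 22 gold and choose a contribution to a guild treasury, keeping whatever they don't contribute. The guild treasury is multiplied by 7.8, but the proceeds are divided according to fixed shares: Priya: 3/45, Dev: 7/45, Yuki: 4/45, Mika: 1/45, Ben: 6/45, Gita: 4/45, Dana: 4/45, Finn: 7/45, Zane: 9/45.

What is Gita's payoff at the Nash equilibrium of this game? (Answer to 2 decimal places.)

For player j, contributing a unit is worthwhile iff 7.8 × (j's share) ≥ 1, i.e. iff j's share is at least 0.1282.
Dev, Ben, Finn and Zane are above the threshold, contributing 22 each; the remaining 5 contribute 0. Total contributed: 88.
Gita keeps 22 and receives 7.8 × 88 × 4/45 = 61.01 from the guild treasury, for a payoff of 83.01.

83.01 gold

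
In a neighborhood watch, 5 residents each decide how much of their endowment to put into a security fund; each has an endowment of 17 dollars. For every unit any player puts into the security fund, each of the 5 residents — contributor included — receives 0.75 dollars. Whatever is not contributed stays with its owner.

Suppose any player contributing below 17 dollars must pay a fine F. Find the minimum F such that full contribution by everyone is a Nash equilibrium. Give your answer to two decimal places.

4.25 dollars

Given the others contribute fully, the best deviation is to contribute 0 (any partial contribution still incurs the fine and gives up units whose private return 0.75 is below 1).
Deviating from 17 to 0 saves 17 dollars but forfeits the deviator's share of the drop in the security fund: 0.75 × 17 = 12.75.
So the deviation gain is 17 − 12.75 = 4.25, and the fine must be at least 4.25 dollars to wipe it out.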